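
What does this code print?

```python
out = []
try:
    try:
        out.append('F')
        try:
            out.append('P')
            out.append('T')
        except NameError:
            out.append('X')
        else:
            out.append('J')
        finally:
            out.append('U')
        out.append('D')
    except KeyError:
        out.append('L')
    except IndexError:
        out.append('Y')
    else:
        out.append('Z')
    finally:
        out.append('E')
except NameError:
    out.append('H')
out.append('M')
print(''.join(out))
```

Execution trace: 'F' (try body) → 'P' (inner try body) → 'T' (inner try body, no exception) → 'J' (inner else) → 'U' (inner finally) → 'D' (try body, no exception) → 'Z' (else) → 'E' (finally) → 'M' (after the try/except). Output: FPTJUDZEM

Answer: FPTJUDZEM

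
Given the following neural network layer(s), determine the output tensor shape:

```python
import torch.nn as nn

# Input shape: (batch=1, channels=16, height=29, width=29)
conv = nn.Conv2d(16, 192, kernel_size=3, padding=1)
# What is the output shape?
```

Input: (1, 16, 29, 29) -> Output: (1, 192, 29, 29)

Answer: (1, 192, 29, 29)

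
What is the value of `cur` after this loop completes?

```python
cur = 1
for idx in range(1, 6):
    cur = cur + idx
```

Start at 1, add 1 through 5
`cur` takes the values: 1 → 2 → 4 → 7 → 11 → 16

Answer: 16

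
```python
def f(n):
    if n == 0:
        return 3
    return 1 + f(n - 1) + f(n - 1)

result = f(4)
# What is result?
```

f(n) = 1 + 2·f(n-1), f(0)=3. Closed form: (3+1)·2^4 - 1 = 63.

Answer: 63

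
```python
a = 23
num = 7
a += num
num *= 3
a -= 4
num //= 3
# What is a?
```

Trace:
`a = 23` → a = 23
`num = 7` → num = 7
`a += num` → a = 30
`num *= 3` → num = 21
`a -= 4` → a = 26
`num //= 3` → num = 7
So a = 26

Answer: 26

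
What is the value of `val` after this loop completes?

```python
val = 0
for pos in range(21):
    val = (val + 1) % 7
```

Increment mod 7, 21 times = 0
`val` takes the values: 0 → 1 → 2 → 3 → 4 → 5 → 6 → 0 → 1 → 2 → 3 → 4 → 5 → 6 → 0 → 1 → 2 → 3 → 4 → 5 → 6 → 0

Answer: 0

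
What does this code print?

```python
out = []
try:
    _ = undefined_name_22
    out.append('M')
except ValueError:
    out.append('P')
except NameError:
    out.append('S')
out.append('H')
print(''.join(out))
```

Execution trace: 'S' (except NameError) → 'H' (after the try/except). Output: SH

Answer: SH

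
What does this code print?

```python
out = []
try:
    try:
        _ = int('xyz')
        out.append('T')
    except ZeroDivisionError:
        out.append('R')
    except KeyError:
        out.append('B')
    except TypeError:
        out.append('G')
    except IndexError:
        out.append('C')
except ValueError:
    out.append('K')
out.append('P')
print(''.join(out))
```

Execution trace: 'K' (outer except ValueError) → 'P' (after the try/except). Output: KP

Answer: KP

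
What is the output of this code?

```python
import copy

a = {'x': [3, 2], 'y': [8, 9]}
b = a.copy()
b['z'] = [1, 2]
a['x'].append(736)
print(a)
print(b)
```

Key concept: shallow copy of dict with mutable values.
Step by step:
`a = {'x': [3, 2], 'y': [8, 9]}` → a = {'x': [3, 2], 'y': [8, 9]}
`b = a.copy()` → b = {'x': [3, 2], 'y': [8, 9]}
`b['z'] = [1, 2]` → b = {'x': [3, 2], 'y': [8, 9], 'z': [1, 2]}
`a['x'].append(736)` → a = {'x': [3, 2, 736], 'y': [8, 9]}; b = {'x': [3, 2, 736], 'y': [8, 9], 'z': [1, 2]}
`print(a)` → prints {'x': [3, 2, 736], 'y': [8, 9]}
`print(b)` → prints {'x': [3, 2, 736], 'y': [8, 9], 'z': [1, 2]}

Answer:
{'x': [3, 2, 736], 'y': [8, 9]}
{'x': [3, 2, 736], 'y': [8, 9], 'z': [1, 2]}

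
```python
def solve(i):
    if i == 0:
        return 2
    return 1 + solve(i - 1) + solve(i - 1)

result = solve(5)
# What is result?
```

solve(i) = 1 + 2·solve(i-1), solve(0)=2. Closed form: (2+1)·2^5 - 1 = 95.

Answer: 95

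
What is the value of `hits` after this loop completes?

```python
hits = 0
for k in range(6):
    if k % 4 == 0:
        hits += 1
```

Count numbers divisible by 4 in range(6)
`hits` takes the values: 0 → 1 → 2

Answer: 2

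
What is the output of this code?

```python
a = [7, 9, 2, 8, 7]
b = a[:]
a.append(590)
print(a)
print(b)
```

Key concept: slice [:] creates copy.
Step by step:
`a = [7, 9, 2, 8, 7]` → a = [7, 9, 2, 8, 7]
`b = a[:]` → b = [7, 9, 2, 8, 7]
`a.append(590)` → a = [7, 9, 2, 8, 7, 590]
`print(a)` → prints [7, 9, 2, 8, 7, 590]
`print(b)` → prints [7, 9, 2, 8, 7]

Answer:
[7, 9, 2, 8, 7, 590]
[7, 9, 2, 8, 7]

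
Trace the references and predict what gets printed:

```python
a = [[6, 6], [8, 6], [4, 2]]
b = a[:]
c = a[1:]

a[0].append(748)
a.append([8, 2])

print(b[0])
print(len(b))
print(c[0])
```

Key concept: slice with nested mutation.
Step by step:
`a = [[6, 6], [8, 6], [4, 2]]` → a = [[6, 6], [8, 6], [4, 2]]
`b = a[:]` → b = [[6, 6], [8, 6], [4, 2]]
`c = a[1:]` → c = [[8, 6], [4, 2]]
`a[0].append(748)` → a = [[6, 6, 748], [8, 6], [4, 2]]; b = [[6, 6, 748], [8, 6], [4, 2]]
`a.append([8, 2])` → a = [[6, 6, 748], [8, 6], [4, 2], [8, 2]]
`print(b[0])` → prints [6, 6, 748]
`print(len(b))` → prints 3
`print(c[0])` → prints [8, 6]

Answer:
[6, 6, 748]
3
[8, 6]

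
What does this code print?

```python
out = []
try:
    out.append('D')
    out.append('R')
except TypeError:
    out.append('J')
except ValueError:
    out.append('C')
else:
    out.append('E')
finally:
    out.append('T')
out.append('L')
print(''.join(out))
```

Execution trace: 'D' (try body) → 'R' (try body, no exception) → 'E' (else) → 'T' (finally) → 'L' (after the try/except). Output: DRETL

Answer: DRETL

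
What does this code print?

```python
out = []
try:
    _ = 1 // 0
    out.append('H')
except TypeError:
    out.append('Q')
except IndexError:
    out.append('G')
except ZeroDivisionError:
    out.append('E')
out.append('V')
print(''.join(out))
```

Execution trace: 'E' (except ZeroDivisionError) → 'V' (after the try/except). Output: EV

Answer: EV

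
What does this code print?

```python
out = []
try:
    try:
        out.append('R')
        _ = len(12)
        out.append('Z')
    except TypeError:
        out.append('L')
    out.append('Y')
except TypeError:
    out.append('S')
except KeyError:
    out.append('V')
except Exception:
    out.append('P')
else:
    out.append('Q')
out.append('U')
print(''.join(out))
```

Execution trace: 'R' (inner try body) → 'L' (inner except TypeError) → 'Y' (try body, no exception) → 'Q' (else) → 'U' (after the try/except). Output: RLYQU

Answer: RLYQU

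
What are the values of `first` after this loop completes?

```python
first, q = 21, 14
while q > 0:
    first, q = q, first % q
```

GCD of 21 and 14
`first` takes the values: 21 → 14 → 7

Answer: 7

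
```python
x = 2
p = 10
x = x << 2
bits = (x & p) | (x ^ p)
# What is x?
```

Trace:
`x = 2` → x = 2
`p = 10` → p = 10
`x = x << 2` → x = 8
`bits = (x & p) | (x ^ p)` → bits = 10
So x = 8

Answer: 8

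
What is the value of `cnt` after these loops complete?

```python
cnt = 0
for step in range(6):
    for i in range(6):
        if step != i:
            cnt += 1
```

6² - 6 (exclude diagonal)
`cnt` takes the values: 0 → 1 → 2 → 3 → 4 → 5 → 6 → 7 → 8 → 9 → 10 → 11 → 12 → 13 → 14 → 15 → 16 → 17 → 18 → 19 → 20 → 21 → 22 → 23 → 24 → 25 → 26 → 27 → 28 → 29 → 30

Answer: 30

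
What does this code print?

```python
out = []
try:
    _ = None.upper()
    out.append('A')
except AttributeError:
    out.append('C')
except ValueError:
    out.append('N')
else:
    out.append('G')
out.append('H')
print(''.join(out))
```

Execution trace: 'C' (except AttributeError) → 'H' (after the try/except). Output: CH

Answer: CH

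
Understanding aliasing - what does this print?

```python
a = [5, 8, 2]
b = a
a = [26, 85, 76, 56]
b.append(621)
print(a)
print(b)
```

Key concept: rebinding vs mutation: a is rebound to a new list, b still points at the original.
Step by step:
`a = [5, 8, 2]` → a = [5, 8, 2]
`b = a` → b = [5, 8, 2] (same object as a)
`a = [26, 85, 76, 56]` → a = [26, 85, 76, 56]
`b.append(621)` → b = [5, 8, 2, 621]
`print(a)` → prints [26, 85, 76, 56]
`print(b)` → prints [5, 8, 2, 621]

Answer:
[26, 85, 76, 56]
[5, 8, 2, 621]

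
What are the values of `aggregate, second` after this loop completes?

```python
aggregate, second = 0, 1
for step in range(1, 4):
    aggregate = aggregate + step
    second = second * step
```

Sum and factorial of 1 to 3
`aggregate, second` takes the values: (0, 1) → (1, 1) → (3, 1) → (3, 2) → (6, 2) → (6, 6)

Answer: 6, 6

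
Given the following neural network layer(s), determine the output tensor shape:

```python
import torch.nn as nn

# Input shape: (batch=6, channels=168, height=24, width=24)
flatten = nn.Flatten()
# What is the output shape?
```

Input: (6, 168, 24, 24) -> Output: (6, 96768)

Answer: (6, 96768)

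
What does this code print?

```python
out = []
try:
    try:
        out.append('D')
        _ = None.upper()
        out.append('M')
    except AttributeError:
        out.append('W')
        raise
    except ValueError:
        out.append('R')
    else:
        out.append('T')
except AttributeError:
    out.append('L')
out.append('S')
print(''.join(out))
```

Execution trace: 'D' (inner try body) → 'W' (inner except AttributeError) → 'L' (outer except AttributeError) → 'S' (after the try/except). Output: DWLS

Answer: DWLS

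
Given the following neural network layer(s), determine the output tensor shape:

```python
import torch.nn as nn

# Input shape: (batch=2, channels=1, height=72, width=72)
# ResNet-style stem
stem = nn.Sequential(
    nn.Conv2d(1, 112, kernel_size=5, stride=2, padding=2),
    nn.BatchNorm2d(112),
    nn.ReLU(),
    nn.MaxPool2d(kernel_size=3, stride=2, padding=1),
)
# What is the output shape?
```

Input: (2, 1, 72, 72) -> after Conv2d 5x5 stride=2: (2, 112, 36, 36) -> Output: (2, 112, 18, 18)

Answer: (2, 112, 18, 18)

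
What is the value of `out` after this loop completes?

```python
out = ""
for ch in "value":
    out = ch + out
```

Reverse 'value'
`out` takes the values: "" → "v" → "av" → "lav" → "ulav" → "eulav"

Answer: "eulav"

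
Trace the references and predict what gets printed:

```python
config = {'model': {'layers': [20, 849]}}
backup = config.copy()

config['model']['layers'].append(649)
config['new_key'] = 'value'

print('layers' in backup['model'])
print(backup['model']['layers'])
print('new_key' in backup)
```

Key concept: shallow copy gotcha with nested dict.
Step by step:
`config = {'model': {'layers': [20, 849]}}` → config = {'model': {'layers': [20, 849]}}
`backup = config.copy()` → backup = {'model': {'layers': [20, 849]}}
`config['model']['layers'].append(649)` → config = {'model': {'layers': [20, 849, 649]}}; backup = {'model': {'layers': [20, 849, 649]}}
`config['new_key'] = 'value'` → config = {'model': {'layers': [20, 849, 649]}, 'new_key': 'value'}
`print('layers' in backup['model'])` → prints True
`print(backup['model']['layers'])` → prints [20, 849, 649]
`print('new_key' in backup)` → prints False

Answer:
True
[20, 849, 649]
False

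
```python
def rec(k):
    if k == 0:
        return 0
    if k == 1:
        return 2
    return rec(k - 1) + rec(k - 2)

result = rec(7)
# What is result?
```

Build up from base cases: rec(0)=0, rec(1)=2, rec(2)=2, rec(3)=4, rec(4)=6, rec(5)=10, rec(6)=16, ..., rec(7)=26

Answer: 26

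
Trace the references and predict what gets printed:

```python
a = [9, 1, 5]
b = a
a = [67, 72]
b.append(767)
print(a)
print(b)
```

Key concept: rebinding vs mutation: a is rebound to a new list, b still points at the original.
Step by step:
`a = [9, 1, 5]` → a = [9, 1, 5]
`b = a` → b = [9, 1, 5] (same object as a)
`a = [67, 72]` → a = [67, 72]
`b.append(767)` → b = [9, 1, 5, 767]
`print(a)` → prints [67, 72]
`print(b)` → prints [9, 1, 5, 767]

Answer:
[67, 72]
[9, 1, 5, 767]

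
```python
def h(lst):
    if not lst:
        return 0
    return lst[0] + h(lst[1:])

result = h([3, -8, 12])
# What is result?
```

3 + (-8) + 12 + 0 = 7

Answer: 7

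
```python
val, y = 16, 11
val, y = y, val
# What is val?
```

Trace:
`val, y = 16, 11` → val = 16; y = 11
`val, y = y, val` → val = 11; y = 16
So val = 11

Answer: 11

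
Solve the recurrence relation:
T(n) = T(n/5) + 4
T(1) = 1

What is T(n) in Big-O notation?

Each step divides n by 5 and adds 4. After log_5(n) steps we reach T(1)=1. So T(n) = 4·log_5(n) + 1 = O(log n).

Answer: O(log n)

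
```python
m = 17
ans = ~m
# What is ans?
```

Trace:
`m = 17` → m = 17
`ans = ~m` → ans = -18
So ans = -18

Answer: -18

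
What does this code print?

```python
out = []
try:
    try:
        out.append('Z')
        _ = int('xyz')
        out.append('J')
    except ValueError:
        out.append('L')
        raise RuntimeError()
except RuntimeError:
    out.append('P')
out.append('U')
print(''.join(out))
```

Execution trace: 'Z' (inner try body) → 'L' (inner except ValueError) → 'P' (outer except RuntimeError) → 'U' (after the try/except). Output: ZLPU

Answer: ZLPU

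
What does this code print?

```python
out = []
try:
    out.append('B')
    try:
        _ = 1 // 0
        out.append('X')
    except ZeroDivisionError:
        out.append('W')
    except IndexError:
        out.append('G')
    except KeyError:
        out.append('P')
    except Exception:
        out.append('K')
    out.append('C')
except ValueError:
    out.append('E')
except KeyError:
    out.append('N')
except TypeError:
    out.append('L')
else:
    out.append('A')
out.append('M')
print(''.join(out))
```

Execution trace: 'B' (try body) → 'W' (inner except ZeroDivisionError) → 'C' (try body, no exception) → 'A' (else) → 'M' (after the try/except). Output: BWCAM

Answer: BWCAM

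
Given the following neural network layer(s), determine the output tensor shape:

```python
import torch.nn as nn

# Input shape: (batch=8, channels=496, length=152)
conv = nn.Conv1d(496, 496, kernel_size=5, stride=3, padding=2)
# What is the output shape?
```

Input: (8, 496, 152) -> Output: (8, 496, 51)

Answer: (8, 496, 51)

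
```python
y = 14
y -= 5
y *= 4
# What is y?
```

Trace:
`y = 14` → y = 14
`y -= 5` → y = 9
`y *= 4` → y = 36
So y = 36

Answer: 36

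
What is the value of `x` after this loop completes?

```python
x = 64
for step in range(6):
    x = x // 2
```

Halve 6 times: 64 // 2^6 = 1
`x` takes the values: 64 → 32 → 16 → 8 → 4 → 2 → 1

Answer: 1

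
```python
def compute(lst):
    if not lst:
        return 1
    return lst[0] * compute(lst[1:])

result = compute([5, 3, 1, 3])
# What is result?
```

Product over [5, 3, 1, 3] = 5 * 3 * 1 * 3 = 45

Answer: 45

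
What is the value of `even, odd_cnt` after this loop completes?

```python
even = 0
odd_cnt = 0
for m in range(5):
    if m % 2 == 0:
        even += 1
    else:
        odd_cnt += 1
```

Count evens and odds in range(5)
`even, odd_cnt` takes the values: (0, 0) → (1, 0) → (1, 1) → (2, 1) → (2, 2) → (3, 2)

Answer: 3, 2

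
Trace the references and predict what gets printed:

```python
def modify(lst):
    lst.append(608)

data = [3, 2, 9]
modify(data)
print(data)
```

Key concept: function modifies passed list.
Step by step:
`data = [3, 2, 9]` → data = [3, 2, 9]
`modify(data)` → data = [3, 2, 9, 608]
`print(data)` → prints [3, 2, 9, 608]

Answer: [3, 2, 9, 608]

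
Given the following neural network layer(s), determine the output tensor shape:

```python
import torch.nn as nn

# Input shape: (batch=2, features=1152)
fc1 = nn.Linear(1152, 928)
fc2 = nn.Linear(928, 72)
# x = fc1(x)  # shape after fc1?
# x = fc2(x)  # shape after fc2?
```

Input: (2, 1152) -> after fc1: (2, 928) -> Output: (2, 72)

Answer: (2, 72)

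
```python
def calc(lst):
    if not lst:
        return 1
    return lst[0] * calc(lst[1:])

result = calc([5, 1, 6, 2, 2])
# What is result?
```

Product over [5, 1, 6, 2, 2] = 5 * 1 * 6 * 2 * 2 = 120

Answer: 120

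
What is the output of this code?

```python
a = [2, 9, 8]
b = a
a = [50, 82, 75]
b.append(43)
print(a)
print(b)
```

Key concept: rebinding vs mutation: a is rebound to a new list, b still points at the original.
Step by step:
`a = [2, 9, 8]` → a = [2, 9, 8]
`b = a` → b = [2, 9, 8] (same object as a)
`a = [50, 82, 75]` → a = [50, 82, 75]
`b.append(43)` → b = [2, 9, 8, 43]
`print(a)` → prints [50, 82, 75]
`print(b)` → prints [2, 9, 8, 43]

Answer:
[50, 82, 75]
[2, 9, 8, 43]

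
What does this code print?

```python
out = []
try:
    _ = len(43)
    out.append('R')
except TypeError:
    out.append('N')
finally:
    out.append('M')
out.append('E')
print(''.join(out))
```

Execution trace: 'N' (except TypeError) → 'M' (finally) → 'E' (after the try/except). Output: NME

Answer: NME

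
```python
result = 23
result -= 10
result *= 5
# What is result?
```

Trace:
`result = 23` → result = 23
`result -= 10` → result = 13
`result *= 5` → result = 65
So result = 65

Answer: 65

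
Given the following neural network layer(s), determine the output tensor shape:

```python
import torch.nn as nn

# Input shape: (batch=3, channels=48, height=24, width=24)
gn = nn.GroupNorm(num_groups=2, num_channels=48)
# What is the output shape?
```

Input: (3, 48, 24, 24) -> Output: (3, 48, 24, 24)

Answer: (3, 48, 24, 24)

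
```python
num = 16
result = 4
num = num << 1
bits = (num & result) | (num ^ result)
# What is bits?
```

Trace:
`num = 16` → num = 16
`result = 4` → result = 4
`num = num << 1` → num = 32
`bits = (num & result) | (num ^ result)` → bits = 36
So bits = 36

Answer: 36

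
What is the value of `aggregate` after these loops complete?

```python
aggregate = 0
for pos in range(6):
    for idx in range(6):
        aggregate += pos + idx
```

Sum of all pos+idx for pos,idx in 6x6
`aggregate` takes the values: 0 → 1 → 3 → 6 → 10 → 15 → 16 → 18 → 21 → 25 → 30 → 36 → 38 → 41 → 45 → 50 → 56 → 63 → 66 → 70 → 75 → 81 → 88 → 96 → 100 → 105 → 111 → 118 → 126 → 135 → 140 → 146 → 153 → 161 → 170 → 180

Answer: 180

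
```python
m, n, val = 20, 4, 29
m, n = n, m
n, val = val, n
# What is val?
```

Trace:
`m, n, val = 20, 4, 29` → m = 20; n = 4; val = 29
`m, n = n, m` → m = 4; n = 20
`n, val = val, n` → n = 29; val = 20
So val = 20

Answer: 20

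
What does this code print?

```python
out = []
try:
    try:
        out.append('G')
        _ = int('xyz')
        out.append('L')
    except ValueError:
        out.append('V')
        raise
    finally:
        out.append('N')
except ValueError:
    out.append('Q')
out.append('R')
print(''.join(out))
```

Execution trace: 'G' (inner try body) → 'V' (inner except ValueError) → 'N' (inner finally) → 'Q' (outer except ValueError) → 'R' (after the try/except). Output: GVNQR

Answer: GVNQR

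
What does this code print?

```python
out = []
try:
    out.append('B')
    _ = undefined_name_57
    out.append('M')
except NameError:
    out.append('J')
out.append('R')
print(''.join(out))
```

Execution trace: 'B' (try body) → 'J' (except NameError) → 'R' (after the try/except). Output: BJR

Answer: BJR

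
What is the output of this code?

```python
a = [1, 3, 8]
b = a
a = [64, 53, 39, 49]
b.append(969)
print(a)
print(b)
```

Key concept: rebinding vs mutation: a is rebound to a new list, b still points at the original.
Step by step:
`a = [1, 3, 8]` → a = [1, 3, 8]
`b = a` → b = [1, 3, 8] (same object as a)
`a = [64, 53, 39, 49]` → a = [64, 53, 39, 49]
`b.append(969)` → b = [1, 3, 8, 969]
`print(a)` → prints [64, 53, 39, 49]
`print(b)` → prints [1, 3, 8, 969]

Answer:
[64, 53, 39, 49]
[1, 3, 8, 969]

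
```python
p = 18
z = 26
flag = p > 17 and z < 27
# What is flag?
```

Trace:
`p = 18` → p = 18
`z = 26` → z = 26
`flag = p > 17 and z < 27` → flag = True
So flag = True

Answer: True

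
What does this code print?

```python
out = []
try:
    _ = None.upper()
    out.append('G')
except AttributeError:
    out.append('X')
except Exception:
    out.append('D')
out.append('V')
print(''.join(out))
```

Execution trace: 'X' (except AttributeError) → 'V' (after the try/except). Output: XV

Answer: XV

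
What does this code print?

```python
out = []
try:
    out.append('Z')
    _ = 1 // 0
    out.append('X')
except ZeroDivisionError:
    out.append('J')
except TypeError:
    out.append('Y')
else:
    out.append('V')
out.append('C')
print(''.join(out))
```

Execution trace: 'Z' (try body) → 'J' (except ZeroDivisionError) → 'C' (after the try/except). Output: ZJC

Answer: ZJC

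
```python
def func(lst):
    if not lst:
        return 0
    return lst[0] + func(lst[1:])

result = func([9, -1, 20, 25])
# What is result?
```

9 + (-1) + 20 + 25 + 0 = 53

Answer: 53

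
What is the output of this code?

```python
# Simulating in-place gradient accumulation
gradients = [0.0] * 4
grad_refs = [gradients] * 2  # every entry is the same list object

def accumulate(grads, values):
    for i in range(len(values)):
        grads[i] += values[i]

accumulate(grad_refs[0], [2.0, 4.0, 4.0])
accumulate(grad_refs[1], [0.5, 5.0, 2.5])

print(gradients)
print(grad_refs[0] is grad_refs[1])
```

Key concept: gradient accumulation aliasing.
Step by step:
`gradients = [0.0] * 4` → gradients = [0.0, 0.0, 0.0, 0.0]
`grad_refs = [gradients] * 2` → grad_refs = [[0.0, 0.0, 0.0, 0.0], [0.0, 0.0, 0.0, 0.0]]
`accumulate(grad_refs[0], [2.0, 4.0, 4.0])` → gradients = [2.0, 4.0, 4.0, 0.0]; grad_refs = [[2.0, 4.0, 4.0, 0.0], [2.0, 4.0, 4.0, 0.0]]
`accumulate(grad_refs[1], [0.5, 5.0, 2.5])` → gradients = [2.5, 9.0, 6.5, 0.0]; grad_refs = [[2.5, 9.0, 6.5, 0.0], [2.5, 9.0, 6.5, 0.0]]
`print(gradients)` → prints [2.5, 9.0, 6.5, 0.0]
`print(grad_refs[0] is grad_refs[1])` → prints True

Answer:
[2.5, 9.0, 6.5, 0.0]
True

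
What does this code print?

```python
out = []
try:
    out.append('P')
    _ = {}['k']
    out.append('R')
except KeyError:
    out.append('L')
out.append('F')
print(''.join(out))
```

Execution trace: 'P' (try body) → 'L' (except KeyError) → 'F' (after the try/except). Output: PLF

Answer: PLF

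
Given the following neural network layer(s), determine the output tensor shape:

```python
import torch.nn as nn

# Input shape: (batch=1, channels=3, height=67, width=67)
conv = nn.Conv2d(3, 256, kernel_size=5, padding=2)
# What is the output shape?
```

Input: (1, 3, 67, 67) -> Output: (1, 256, 67, 67)

Answer: (1, 256, 67, 67)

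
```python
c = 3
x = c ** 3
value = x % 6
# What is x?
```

Trace:
`c = 3` → c = 3
`x = c ** 3` → x = 27
`value = x % 6` → value = 3
So x = 27

Answer: 27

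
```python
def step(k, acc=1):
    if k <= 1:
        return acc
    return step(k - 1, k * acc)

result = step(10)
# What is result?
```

Accumulator trace (n, acc): (10, 1) -> (9, 10) -> (8, 90) -> (7, 720) -> (6, 5040) -> (5, 30240) -> (4, 151200) -> (3, 604800) -> (2, 1814400) -> (1, 3628800) -> return 3628800

Answer: 3628800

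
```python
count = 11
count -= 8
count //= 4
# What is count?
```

Trace:
`count = 11` → count = 11
`count -= 8` → count = 3
`count //= 4` → count = 0
So count = 0

Answer: 0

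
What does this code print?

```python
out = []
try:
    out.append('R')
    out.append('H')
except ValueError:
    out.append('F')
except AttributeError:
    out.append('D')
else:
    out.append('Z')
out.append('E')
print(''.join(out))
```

Execution trace: 'R' (try body) → 'H' (try body, no exception) → 'Z' (else) → 'E' (after the try/except). Output: RHZE

Answer: RHZE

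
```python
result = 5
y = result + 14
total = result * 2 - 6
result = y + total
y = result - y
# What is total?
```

Trace:
`result = 5` → result = 5
`y = result + 14` → y = 19
`total = result * 2 - 6` → total = 4
`result = y + total` → result = 23
`y = result - y` → y = 4
So total = 4

Answer: 4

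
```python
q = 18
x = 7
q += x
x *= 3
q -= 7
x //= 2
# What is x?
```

Trace:
`q = 18` → q = 18
`x = 7` → x = 7
`q += x` → q = 25
`x *= 3` → x = 21
`q -= 7` → q = 18
`x //= 2` → x = 10
So x = 10

Answer: 10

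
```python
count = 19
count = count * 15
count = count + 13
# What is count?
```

Trace:
`count = 19` → count = 19
`count = count * 15` → count = 285
`count = count + 13` → count = 298
So count = 298

Answer: 298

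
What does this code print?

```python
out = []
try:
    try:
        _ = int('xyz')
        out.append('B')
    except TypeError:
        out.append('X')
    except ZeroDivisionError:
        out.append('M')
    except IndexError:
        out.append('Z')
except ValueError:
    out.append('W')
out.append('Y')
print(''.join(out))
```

Execution trace: 'W' (outer except ValueError) → 'Y' (after the try/except). Output: WY

Answer: WY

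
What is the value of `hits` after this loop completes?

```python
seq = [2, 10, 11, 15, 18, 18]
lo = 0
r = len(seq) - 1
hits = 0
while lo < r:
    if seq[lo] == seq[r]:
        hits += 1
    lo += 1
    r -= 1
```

Count matching pairs from ends
`hits` takes the values: 0

Answer: 0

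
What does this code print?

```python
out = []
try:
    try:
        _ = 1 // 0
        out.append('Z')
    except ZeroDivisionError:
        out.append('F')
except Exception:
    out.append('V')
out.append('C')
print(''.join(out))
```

Execution trace: 'F' (inner except ZeroDivisionError) → 'C' (after the try/except). Output: FC

Answer: FC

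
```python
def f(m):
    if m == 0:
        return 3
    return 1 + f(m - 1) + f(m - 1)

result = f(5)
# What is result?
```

f(m) = 1 + 2·f(m-1), f(0)=3. Closed form: (3+1)·2^5 - 1 = 127.

Answer: 127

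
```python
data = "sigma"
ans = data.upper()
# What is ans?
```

Trace:
`data = "sigma"` → data = 'sigma'
`ans = data.upper()` → ans = 'SIGMA'
So ans = 'SIGMA'

Answer: 'SIGMA'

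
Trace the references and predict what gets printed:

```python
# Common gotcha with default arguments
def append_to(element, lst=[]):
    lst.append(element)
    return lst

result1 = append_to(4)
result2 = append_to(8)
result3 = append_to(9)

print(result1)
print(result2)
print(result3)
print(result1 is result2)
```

Key concept: mutable default argument gotcha.
Step by step:
`result1 = append_to(4)` → result1 = [4]
`result2 = append_to(8)` → result1 = [4, 8] (same object as result2); result2 = [4, 8] (same object as result1)
`result3 = append_to(9)` → result1 = [4, 8, 9] (same object as result2, result3); result2 = [4, 8, 9] (same object as result1, result3); result3 = [4, 8, 9] (same object as result1, result2)
`print(result1)` → prints [4, 8, 9]
`print(result2)` → prints [4, 8, 9]
`print(result3)` → prints [4, 8, 9]
`print(result1 is result2)` → prints True

Answer:
[4, 8, 9]
[4, 8, 9]
[4, 8, 9]
True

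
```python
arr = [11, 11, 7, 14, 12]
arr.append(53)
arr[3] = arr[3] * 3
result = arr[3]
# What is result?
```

Trace:
`arr = [11, 11, 7, 14, 12]` → arr = [11, 11, 7, 14, 12]
`arr.append(53)` → arr = [11, 11, 7, 14, 12, 53]
`arr[3] = arr[3] * 3` → arr = [11, 11, 7, 42, 12, 53]
`result = arr[3]` → result = 42
So result = 42

Answer: 42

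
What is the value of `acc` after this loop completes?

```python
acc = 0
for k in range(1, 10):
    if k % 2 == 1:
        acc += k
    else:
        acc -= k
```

Add odd, subtract even
`acc` takes the values: 0 → 1 → -1 → 2 → -2 → 3 → -3 → 4 → -4 → 5

Answer: 5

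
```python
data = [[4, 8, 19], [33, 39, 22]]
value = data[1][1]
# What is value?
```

Trace:
`data = [[4, 8, 19], [33, 39, 22]]` → data = [[4, 8, 19], [33, 39, 22]]
`value = data[1][1]` → value = 39
So value = 39

Answer: 39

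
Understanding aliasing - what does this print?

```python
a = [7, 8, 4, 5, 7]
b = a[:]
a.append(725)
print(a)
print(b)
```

Key concept: slice [:] creates copy.
Step by step:
`a = [7, 8, 4, 5, 7]` → a = [7, 8, 4, 5, 7]
`b = a[:]` → b = [7, 8, 4, 5, 7]
`a.append(725)` → a = [7, 8, 4, 5, 7, 725]
`print(a)` → prints [7, 8, 4, 5, 7, 725]
`print(b)` → prints [7, 8, 4, 5, 7]

Answer:
[7, 8, 4, 5, 7, 725]
[7, 8, 4, 5, 7]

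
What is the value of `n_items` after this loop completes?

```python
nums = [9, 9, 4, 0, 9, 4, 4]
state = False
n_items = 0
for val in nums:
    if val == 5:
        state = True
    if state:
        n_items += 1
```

Count elements after first 5 in [9, 9, 4, 0, 9, 4, 4]
`n_items` takes the values: 0

Answer: 0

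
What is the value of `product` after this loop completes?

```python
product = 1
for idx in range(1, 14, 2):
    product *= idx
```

Product of 1, 3, 5, ... up to 13
`product` takes the values: 1 → 3 → 15 → 105 → 945 → 10395 → 135135

Answer: 135135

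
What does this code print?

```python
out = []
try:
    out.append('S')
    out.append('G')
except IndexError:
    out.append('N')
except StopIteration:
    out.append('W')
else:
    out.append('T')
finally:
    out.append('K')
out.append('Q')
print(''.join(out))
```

Execution trace: 'S' (try body) → 'G' (try body, no exception) → 'T' (else) → 'K' (finally) → 'Q' (after the try/except). Output: SGTKQ

Answer: SGTKQ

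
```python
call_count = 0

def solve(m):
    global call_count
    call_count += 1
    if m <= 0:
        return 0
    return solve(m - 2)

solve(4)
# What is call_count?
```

Linear recursion stepping by 2: 3 calls from m=4 down to ≤0.

Answer: 3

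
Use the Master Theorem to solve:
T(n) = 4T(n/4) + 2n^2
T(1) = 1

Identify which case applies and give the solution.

a=4, b=4, f(n)=2n^2. log_4(4) = 1. Since c=2 > 1 and the regularity condition holds (4(n/4)^2 = (4/4^2)n^2 with 4/4^2 < 1), Case 3 applies: T(n) = Θ(f(n)) = O(n^2).

Answer: O(n^2) - Case 3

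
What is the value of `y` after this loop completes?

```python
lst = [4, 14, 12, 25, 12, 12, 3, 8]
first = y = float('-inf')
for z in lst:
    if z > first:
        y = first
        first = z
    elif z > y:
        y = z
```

Second largest (with repeats) in [4, 14, 12, 25, 12, 12, 3, 8]
`y` takes the values: -inf → 4 → 12 → 14

Answer: 14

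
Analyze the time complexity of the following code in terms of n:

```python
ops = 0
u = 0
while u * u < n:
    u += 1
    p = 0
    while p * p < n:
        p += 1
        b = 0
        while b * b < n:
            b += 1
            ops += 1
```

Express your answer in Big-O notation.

Each loop level contributes: √n × √n × √n. Multiplying the contributions gives O(n√n).

Answer: O(n√n)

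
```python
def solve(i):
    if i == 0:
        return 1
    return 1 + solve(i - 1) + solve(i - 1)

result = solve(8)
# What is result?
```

solve(i) = 1 + 2·solve(i-1), solve(0)=1. Closed form: (1+1)·2^8 - 1 = 511.

Answer: 511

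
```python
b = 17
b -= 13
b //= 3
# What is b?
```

Trace:
`b = 17` → b = 17
`b -= 13` → b = 4
`b //= 3` → b = 1
So b = 1

Answer: 1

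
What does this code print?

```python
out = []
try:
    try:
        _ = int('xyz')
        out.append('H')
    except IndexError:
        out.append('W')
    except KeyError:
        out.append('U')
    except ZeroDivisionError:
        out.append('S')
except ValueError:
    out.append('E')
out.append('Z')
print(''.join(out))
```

Execution trace: 'E' (outer except ValueError) → 'Z' (after the try/except). Output: EZ

Answer: EZ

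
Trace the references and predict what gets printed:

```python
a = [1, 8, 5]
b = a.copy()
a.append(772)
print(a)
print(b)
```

Key concept: list.copy() creates independent copy.
Step by step:
`a = [1, 8, 5]` → a = [1, 8, 5]
`b = a.copy()` → b = [1, 8, 5]
`a.append(772)` → a = [1, 8, 5, 772]
`print(a)` → prints [1, 8, 5, 772]
`print(b)` → prints [1, 8, 5]

Answer:
[1, 8, 5, 772]
[1, 8, 5]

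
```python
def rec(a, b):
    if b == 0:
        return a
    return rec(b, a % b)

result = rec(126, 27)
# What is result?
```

rec(126, 27) -> rec(27, 18) -> rec(18, 9) -> rec(9, 0) -> 9

Answer: 9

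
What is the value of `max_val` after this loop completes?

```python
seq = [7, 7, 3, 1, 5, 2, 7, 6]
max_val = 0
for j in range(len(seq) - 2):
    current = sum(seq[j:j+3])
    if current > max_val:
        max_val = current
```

Max sum of 3-element window in [7, 7, 3, 1, 5, 2, 7, 6]
`max_val` takes the values: 0 → 17

Answer: 17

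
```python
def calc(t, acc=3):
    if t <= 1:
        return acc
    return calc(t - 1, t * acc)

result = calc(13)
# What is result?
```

Accumulator trace (n, acc): (13, 3) -> (12, 39) -> (11, 468) -> (10, 5148) -> (9, 51480) -> (8, 463320) -> (7, 3706560) -> (6, 25945920) -> (5, 155675520) -> (4, 778377600) -> (3, 3113510400) -> (2, 9340531200) -> (1, 18681062400) -> return 18681062400

Answer: 18681062400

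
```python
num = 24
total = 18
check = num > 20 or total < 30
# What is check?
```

Trace:
`num = 24` → num = 24
`total = 18` → total = 18
`check = num > 20 or total < 30` → check = True
So check = True

Answer: True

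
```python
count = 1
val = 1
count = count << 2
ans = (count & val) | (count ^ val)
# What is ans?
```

Trace:
`count = 1` → count = 1
`val = 1` → val = 1
`count = count << 2` → count = 4
`ans = (count & val) | (count ^ val)` → ans = 5
So ans = 5

Answer: 5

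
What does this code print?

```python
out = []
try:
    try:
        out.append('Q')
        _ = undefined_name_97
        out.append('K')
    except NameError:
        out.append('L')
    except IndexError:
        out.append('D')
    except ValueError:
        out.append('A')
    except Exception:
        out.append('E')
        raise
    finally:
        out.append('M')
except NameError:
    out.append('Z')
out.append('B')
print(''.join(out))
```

Execution trace: 'Q' (inner try body) → 'L' (inner except NameError) → 'M' (inner finally) → 'B' (after the try/except). Output: QLMB

Answer: QLMB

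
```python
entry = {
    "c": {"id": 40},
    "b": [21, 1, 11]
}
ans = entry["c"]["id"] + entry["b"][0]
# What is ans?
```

Trace:
`entry = { ...` → entry = {'c': {'id': 40}, 'b': [21, 1, 11]}
`ans = entry["c"]["id"] + entry["b"][0]` → ans = 61
So ans = 61

Answer: 61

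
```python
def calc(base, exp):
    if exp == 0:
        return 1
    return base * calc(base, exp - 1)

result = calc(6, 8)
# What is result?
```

calc(6, 8) = 6 * 6 * 6 * 6 * 6 * 6 * 6 * 6 = 1679616

Answer: 1679616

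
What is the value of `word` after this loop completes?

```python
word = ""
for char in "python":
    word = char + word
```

Reverse 'python'
`word` takes the values: "" → "p" → "yp" → "typ" → "htyp" → "ohtyp" → "nohtyp"

Answer: "nohtyp"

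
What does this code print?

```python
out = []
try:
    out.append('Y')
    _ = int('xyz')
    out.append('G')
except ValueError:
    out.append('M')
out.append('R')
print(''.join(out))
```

Execution trace: 'Y' (try body) → 'M' (except ValueError) → 'R' (after the try/except). Output: YMR

Answer: YMR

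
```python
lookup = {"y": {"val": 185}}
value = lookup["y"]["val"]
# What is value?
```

Trace:
`lookup = {"y": {"val": 185}}` → lookup = {'y': {'val': 185}}
`value = lookup["y"]["val"]` → value = 185
So value = 185

Answer: 185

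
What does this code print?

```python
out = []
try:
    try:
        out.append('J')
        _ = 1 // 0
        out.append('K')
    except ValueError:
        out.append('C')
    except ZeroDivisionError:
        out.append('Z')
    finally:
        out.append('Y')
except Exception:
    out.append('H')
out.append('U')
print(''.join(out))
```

Execution trace: 'J' (inner try body) → 'Z' (inner except ZeroDivisionError) → 'Y' (inner finally) → 'U' (after the try/except). Output: JZYU

Answer: JZYU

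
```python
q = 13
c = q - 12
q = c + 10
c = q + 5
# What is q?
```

Trace:
`q = 13` → q = 13
`c = q - 12` → c = 1
`q = c + 10` → q = 11
`c = q + 5` → c = 16
So q = 11

Answer: 11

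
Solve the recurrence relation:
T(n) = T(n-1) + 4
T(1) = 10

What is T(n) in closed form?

Unrolling: T(n) = T(1) + 4·(n-1) = 10 + 4(n-1) = 4n + 6.

Answer: T(n) = 4n + 6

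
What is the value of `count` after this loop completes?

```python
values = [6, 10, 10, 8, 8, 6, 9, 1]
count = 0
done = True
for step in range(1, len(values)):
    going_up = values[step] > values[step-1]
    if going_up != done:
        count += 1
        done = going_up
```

Count direction changes in [6, 10, 10, 8, 8, 6, 9, 1]
`count` takes the values: 0 → 1 → 2 → 3

Answer: 3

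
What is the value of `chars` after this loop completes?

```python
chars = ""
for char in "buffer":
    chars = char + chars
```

Reverse 'buffer'
`chars` takes the values: "" → "b" → "ub" → "fub" → "ffub" → "effub" → "reffub"

Answer: "reffub"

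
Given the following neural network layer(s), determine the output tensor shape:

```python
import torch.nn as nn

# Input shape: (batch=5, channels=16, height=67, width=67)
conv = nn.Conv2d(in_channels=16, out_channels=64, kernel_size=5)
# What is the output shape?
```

Input: (5, 16, 67, 67) -> Output: (5, 64, 63, 63)

Answer: (5, 64, 63, 63)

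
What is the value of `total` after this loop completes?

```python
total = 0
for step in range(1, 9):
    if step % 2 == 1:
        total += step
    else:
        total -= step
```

Add odd, subtract even
`total` takes the values: 0 → 1 → -1 → 2 → -2 → 3 → -3 → 4 → -4

Answer: -4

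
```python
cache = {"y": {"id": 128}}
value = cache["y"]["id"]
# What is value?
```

Trace:
`cache = {"y": {"id": 128}}` → cache = {'y': {'id': 128}}
`value = cache["y"]["id"]` → value = 128
So value = 128

Answer: 128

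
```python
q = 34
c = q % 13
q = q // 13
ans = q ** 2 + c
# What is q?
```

Trace:
`q = 34` → q = 34
`c = q % 13` → c = 8
`q = q // 13` → q = 2
`ans = q ** 2 + c` → ans = 12
So q = 2

Answer: 2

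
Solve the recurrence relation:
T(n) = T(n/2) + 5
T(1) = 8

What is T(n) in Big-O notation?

Each step divides n by 2 and adds 5. After log_2(n) steps we reach T(1)=8. So T(n) = 5·log_2(n) + 8 = O(log n).

Answer: O(log n)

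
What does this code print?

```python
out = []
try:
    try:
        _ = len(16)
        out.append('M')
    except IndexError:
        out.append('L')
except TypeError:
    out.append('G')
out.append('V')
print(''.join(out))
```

Execution trace: 'G' (outer except TypeError) → 'V' (after the try/except). Output: GV

Answer: GV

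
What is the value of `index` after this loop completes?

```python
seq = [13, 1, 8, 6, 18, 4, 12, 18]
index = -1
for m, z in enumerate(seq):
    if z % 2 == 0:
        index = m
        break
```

First even number index in [13, 1, 8, 6, 18, 4, 12, 18]
`index` takes the values: -1 → 2

Answer: 2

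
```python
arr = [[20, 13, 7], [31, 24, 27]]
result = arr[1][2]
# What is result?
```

Trace:
`arr = [[20, 13, 7], [31, 24, 27]]` → arr = [[20, 13, 7], [31, 24, 27]]
`result = arr[1][2]` → result = 27
So result = 27

Answer: 27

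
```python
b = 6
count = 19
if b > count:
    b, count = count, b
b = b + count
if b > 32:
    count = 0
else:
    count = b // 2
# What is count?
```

Trace:
`b = 6` → b = 6
`count = 19` → count = 19
`if b > count: ...` → b > count is False → no variable changes
`b = b + count` → b = 25
`if b > 32: ...` → b > 32 is False, take else branch → count = 12
So count = 12

Answer: 12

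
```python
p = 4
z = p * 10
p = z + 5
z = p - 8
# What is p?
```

Trace:
`p = 4` → p = 4
`z = p * 10` → z = 40
`p = z + 5` → p = 45
`z = p - 8` → z = 37
So p = 45

Answer: 45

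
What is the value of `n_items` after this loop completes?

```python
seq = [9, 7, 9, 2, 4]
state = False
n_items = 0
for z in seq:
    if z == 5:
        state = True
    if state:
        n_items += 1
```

Count elements after first 5 in [9, 7, 9, 2, 4]
`n_items` takes the values: 0

Answer: 0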